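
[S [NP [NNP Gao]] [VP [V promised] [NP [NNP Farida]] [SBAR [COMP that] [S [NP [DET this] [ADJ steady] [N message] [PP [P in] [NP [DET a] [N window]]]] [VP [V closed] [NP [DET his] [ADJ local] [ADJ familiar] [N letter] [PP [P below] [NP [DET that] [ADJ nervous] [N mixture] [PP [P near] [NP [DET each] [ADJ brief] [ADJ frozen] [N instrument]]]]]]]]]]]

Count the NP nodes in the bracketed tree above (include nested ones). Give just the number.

7

Listing each NP by its span: [NP Gao]; [NP Farida]; [NP this steady message in a window]; [NP a window]; [NP his local familiar letter below that nervous mixture near each brief frozen instrument]; [NP that nervous mixture near each brief frozen instrument] … — that makes 7.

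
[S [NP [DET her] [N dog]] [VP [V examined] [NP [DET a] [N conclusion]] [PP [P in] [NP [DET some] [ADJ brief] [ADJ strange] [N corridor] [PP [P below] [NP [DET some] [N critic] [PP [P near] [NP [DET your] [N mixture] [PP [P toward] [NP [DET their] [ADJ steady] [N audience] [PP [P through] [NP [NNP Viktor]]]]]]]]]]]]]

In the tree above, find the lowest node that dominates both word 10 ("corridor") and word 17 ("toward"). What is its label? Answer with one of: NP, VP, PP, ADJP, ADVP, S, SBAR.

NP

Word 10 lies under S → VP → PP → NP → N; word 17 lies under S → VP → PP → NP → PP → NP → PP → NP → PP → P. The lowest shared node is the NP.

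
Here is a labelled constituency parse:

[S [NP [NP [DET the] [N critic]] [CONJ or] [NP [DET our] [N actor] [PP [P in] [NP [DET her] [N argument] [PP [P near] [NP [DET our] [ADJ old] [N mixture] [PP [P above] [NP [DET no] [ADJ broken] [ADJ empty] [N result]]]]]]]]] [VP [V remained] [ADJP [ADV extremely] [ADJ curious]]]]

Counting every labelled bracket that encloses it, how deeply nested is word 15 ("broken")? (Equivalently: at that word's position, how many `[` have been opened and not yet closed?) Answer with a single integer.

10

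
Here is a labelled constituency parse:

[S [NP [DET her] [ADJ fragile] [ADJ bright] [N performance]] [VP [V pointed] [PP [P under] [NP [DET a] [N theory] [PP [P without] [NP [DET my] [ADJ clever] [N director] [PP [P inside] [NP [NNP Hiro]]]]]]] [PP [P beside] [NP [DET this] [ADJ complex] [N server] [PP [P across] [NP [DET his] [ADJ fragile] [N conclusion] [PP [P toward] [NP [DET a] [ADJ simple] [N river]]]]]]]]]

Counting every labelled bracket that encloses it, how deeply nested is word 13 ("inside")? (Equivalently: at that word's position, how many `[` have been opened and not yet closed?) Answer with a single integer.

Counting open brackets not yet closed at "inside": [S [VP [PP [NP [PP [NP [PP [P = 8.

8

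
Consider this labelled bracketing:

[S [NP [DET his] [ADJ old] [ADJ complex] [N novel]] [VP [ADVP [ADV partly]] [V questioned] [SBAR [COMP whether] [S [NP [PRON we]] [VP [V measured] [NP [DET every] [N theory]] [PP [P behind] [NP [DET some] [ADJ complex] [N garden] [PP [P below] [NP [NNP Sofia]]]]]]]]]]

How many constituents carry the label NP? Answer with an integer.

The NP constituents are: [NP his old complex novel]; [NP we]; [NP every theory]; [NP some complex garden below Sofia]; [NP Sofia]. Total: 5.

5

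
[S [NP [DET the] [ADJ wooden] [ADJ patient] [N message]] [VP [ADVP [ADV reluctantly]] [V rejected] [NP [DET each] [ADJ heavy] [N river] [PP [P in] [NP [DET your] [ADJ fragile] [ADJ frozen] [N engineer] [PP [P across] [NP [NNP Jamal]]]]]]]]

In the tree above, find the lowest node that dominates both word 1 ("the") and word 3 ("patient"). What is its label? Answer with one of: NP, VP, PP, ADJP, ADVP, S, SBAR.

NP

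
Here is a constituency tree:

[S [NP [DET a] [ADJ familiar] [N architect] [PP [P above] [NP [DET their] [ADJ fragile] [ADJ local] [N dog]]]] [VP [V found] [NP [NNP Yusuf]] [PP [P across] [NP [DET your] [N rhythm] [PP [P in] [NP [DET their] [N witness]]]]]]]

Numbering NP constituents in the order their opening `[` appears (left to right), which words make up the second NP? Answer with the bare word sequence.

their fragile local dog

In left-to-right order the NP constituents are "a familiar architect above their fragile local dog"; "their fragile local dog"; "Yusuf"; "your rhythm in their witness"; "their witness". Number 2 is "their fragile local dog".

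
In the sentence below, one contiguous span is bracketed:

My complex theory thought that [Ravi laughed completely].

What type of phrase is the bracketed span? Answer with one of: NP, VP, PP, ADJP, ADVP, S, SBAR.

S

The bracketed span "Ravi laughed completely" is headed by "laughed", making it a clause (S).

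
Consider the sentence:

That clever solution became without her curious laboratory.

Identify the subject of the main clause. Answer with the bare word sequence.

that clever solution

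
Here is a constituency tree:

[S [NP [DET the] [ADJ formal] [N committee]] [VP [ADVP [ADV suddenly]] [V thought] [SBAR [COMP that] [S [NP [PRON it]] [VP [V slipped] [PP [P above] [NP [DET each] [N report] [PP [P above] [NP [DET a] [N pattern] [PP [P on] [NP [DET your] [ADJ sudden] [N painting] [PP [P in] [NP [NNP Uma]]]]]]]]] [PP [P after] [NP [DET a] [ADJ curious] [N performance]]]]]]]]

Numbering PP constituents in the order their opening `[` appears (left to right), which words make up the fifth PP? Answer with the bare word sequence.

Opening `[PP` markers occur at word positions 9, 12, 15, 19, 21; the fifth of these opens the constituent [PP after a curious performance].

after a curious performance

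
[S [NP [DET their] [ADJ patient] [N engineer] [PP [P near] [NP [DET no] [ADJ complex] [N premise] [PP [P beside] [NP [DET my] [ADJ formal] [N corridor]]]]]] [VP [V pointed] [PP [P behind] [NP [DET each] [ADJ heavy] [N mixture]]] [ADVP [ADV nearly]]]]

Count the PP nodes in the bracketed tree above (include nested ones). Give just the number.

3

Listing each PP by its span: [PP near no complex premise beside my formal corridor]; [PP beside my formal corridor]; [PP behind each heavy mixture] — that makes 3.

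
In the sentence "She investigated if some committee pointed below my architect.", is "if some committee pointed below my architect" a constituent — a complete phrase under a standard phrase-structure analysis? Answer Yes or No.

Yes

"if some committee pointed below my architect" is exactly the subordinate clause [SBAR if some committee pointed below my architect], a complete constituent.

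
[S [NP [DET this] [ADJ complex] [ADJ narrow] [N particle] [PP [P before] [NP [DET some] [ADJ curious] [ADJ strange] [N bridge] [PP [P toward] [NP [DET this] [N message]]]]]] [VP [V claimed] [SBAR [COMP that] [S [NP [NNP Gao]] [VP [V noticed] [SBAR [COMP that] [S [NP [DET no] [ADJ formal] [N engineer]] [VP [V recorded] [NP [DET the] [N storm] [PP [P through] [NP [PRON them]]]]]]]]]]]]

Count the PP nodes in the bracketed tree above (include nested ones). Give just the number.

The PP constituents are: [PP before some curious strange bridge toward this message]; [PP toward this message]; [PP through them]. Total: 3.

3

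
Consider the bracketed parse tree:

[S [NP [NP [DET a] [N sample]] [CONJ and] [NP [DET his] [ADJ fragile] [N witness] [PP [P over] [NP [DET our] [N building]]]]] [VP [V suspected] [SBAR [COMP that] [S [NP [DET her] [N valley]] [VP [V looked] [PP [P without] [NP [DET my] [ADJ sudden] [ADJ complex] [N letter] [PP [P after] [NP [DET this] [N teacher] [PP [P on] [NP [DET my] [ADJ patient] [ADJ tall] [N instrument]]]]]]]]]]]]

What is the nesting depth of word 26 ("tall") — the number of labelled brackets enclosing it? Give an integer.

12

Counting open brackets not yet closed at "tall": [S [VP [SBAR [S [VP [PP [NP [PP [NP [PP [NP [ADJ = 12.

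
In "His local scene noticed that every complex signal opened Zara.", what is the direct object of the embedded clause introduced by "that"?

Zara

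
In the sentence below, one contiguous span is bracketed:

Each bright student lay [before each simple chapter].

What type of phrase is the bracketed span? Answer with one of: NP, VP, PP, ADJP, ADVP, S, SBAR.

PP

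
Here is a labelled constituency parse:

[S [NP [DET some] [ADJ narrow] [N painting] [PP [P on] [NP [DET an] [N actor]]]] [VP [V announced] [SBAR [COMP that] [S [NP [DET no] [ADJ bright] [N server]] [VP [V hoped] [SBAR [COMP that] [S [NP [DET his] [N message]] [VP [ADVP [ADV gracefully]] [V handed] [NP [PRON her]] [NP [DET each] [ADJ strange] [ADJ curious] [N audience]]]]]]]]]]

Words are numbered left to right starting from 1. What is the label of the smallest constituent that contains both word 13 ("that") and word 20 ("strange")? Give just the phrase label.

SBAR

Word 13 lies under S → VP → SBAR → S → VP → SBAR → COMP; word 20 lies under S → VP → SBAR → S → VP → SBAR → S → VP → NP → ADJ. The lowest shared node is the SBAR.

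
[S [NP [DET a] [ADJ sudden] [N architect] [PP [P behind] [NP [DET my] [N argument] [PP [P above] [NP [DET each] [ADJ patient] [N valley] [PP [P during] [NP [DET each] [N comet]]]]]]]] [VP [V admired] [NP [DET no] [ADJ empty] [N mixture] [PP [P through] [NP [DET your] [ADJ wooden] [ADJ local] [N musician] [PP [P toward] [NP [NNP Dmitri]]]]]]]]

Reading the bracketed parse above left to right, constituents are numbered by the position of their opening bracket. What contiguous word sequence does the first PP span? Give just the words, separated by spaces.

behind my argument above each patient valley during each comet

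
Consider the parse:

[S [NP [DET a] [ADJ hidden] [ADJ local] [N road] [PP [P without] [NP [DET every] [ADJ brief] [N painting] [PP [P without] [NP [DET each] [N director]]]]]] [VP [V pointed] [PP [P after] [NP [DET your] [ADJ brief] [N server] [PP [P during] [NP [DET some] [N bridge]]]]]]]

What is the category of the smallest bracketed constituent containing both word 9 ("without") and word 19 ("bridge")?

S

Both words fall inside [S a hidden local road without every brief painting without each director pointed after your brief server during some bridge] (words 1–19), and no smaller constituent contains them both. Label: S.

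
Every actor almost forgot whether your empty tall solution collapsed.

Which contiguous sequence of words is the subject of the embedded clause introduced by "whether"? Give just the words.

your empty tall solution

The subject of the embedded clause introduced by "whether" is the NP immediately before the verb "collapsed": "your empty tall solution".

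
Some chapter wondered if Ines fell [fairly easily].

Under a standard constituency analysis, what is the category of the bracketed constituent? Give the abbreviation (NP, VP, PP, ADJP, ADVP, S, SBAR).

ADVP

The span is built around the adverb "easily" — an adverb phrase (ADVP).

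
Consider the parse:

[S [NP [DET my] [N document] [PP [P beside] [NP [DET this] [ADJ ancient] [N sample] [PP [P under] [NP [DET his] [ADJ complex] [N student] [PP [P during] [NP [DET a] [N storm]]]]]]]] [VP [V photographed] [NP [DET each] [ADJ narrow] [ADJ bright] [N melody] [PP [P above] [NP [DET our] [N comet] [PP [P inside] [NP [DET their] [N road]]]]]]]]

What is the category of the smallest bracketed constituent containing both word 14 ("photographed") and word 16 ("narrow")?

VP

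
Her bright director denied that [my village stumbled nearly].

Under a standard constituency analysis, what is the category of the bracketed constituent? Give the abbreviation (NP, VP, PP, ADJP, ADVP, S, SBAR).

S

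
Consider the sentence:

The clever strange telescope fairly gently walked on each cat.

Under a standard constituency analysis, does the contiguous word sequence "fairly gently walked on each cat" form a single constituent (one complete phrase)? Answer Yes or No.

"fairly gently walked on each cat" is exactly the verb phrase [VP fairly gently walked on each cat], a complete constituent.

Yes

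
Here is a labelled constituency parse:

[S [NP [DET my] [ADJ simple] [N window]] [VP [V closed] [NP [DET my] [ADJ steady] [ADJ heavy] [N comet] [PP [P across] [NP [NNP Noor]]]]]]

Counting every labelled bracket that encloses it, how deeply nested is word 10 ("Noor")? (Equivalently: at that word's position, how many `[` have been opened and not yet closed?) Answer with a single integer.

Path from the root down to the word: S → VP → NP → PP → NP → NNP. That is 6 enclosing brackets.

6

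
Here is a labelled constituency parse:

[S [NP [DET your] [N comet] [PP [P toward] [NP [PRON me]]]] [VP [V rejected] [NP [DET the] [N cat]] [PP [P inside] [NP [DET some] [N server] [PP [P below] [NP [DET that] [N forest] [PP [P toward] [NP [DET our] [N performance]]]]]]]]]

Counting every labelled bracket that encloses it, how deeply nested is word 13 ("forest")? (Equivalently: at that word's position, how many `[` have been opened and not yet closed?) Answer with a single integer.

7

Path from the root down to the word: S → VP → PP → NP → PP → NP → N. That is 7 enclosing brackets.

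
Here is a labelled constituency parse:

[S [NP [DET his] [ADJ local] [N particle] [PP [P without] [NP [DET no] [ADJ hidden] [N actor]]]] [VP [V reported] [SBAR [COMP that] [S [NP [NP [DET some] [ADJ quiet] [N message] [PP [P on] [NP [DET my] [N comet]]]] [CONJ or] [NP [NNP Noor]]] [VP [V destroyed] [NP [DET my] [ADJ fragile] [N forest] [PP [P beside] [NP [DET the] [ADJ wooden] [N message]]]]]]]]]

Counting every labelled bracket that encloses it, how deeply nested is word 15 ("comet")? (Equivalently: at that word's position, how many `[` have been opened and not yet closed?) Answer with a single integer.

Counting open brackets not yet closed at "comet": [S [VP [SBAR [S [NP [NP [PP [NP [N = 9.

9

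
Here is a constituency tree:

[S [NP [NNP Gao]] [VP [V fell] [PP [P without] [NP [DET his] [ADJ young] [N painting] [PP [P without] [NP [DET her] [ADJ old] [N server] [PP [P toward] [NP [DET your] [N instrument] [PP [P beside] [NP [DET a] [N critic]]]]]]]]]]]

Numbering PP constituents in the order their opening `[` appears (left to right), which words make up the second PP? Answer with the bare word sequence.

without her old server toward your instrument beside a critic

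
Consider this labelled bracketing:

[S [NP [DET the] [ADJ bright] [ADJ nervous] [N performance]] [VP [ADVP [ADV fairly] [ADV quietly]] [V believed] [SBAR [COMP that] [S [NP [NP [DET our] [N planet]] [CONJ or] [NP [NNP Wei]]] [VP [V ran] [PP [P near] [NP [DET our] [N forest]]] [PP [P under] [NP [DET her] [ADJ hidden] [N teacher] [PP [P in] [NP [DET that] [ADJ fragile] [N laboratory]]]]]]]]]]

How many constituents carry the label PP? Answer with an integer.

3

Listing each PP by its span: [PP near our forest]; [PP under her hidden teacher in that fragile laboratory]; [PP in that fragile laboratory] — that makes 3.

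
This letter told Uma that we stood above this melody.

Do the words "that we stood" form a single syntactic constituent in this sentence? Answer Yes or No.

The sequence begins inside the complementizer "that" and ends inside the clause "we stood above this melody"; it crosses a phrase boundary, so no single node in the tree spans exactly those words.

No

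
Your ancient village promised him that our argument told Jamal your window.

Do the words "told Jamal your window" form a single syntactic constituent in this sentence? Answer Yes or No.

Yes

"told Jamal your window" is exactly the verb phrase [VP told Jamal your window], a complete constituent.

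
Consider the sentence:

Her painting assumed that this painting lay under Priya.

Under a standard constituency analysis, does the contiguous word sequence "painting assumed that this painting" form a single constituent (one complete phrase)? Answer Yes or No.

No

"painting" belongs to the noun phrase "her painting" while "painting" belongs to the verb phrase "assumed that this painting lay under Priya"; a span that runs across that boundary is not a single phrase.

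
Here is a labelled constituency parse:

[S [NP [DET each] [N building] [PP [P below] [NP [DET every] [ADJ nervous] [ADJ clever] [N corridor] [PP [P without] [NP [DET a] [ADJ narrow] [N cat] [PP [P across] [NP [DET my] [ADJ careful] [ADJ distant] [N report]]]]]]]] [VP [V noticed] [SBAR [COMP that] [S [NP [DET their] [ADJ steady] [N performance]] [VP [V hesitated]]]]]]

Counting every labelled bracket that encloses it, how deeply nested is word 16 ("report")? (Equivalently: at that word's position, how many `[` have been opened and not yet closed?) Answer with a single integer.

Path from the root down to the word: S → NP → PP → NP → PP → NP → PP → NP → N. That is 9 enclosing brackets.

9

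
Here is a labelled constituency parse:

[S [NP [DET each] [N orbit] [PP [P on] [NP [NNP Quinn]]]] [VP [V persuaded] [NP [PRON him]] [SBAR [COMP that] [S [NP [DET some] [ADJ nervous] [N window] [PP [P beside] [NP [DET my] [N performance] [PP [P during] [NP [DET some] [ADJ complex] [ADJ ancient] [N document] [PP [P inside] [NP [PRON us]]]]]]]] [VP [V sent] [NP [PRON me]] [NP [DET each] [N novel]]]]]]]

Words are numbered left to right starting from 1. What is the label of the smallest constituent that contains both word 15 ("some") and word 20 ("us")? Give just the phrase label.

Word 15 lies under S → VP → SBAR → S → NP → PP → NP → PP → NP → DET; word 20 lies under S → VP → SBAR → S → NP → PP → NP → PP → NP → PP → NP → PRON. The lowest shared node is the NP.

NP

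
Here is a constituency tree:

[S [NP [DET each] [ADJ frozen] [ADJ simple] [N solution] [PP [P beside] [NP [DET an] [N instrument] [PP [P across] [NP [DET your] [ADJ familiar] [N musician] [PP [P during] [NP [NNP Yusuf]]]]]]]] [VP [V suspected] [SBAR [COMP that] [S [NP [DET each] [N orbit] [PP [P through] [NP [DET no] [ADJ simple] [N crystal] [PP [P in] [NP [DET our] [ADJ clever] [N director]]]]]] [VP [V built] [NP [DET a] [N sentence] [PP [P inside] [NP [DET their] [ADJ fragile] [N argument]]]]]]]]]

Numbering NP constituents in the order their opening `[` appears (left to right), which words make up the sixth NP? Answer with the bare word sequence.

no simple crystal in our clever director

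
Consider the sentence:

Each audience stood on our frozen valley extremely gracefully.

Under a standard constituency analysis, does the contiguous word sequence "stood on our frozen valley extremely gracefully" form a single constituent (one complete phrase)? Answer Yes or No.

Yes

"stood on our frozen valley extremely gracefully" is exactly the verb phrase [VP stood on our frozen valley extremely gracefully], a complete constituent.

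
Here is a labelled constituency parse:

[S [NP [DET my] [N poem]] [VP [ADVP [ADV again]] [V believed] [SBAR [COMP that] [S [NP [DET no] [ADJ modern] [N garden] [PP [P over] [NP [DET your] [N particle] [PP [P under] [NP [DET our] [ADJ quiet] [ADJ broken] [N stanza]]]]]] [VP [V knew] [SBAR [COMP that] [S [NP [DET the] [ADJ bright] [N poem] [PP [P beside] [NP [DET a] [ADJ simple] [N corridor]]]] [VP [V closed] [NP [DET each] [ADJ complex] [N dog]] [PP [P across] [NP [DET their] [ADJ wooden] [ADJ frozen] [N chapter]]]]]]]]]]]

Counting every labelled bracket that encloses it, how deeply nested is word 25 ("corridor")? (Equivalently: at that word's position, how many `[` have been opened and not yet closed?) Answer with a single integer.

11

Counting open brackets not yet closed at "corridor": [S [VP [SBAR [S [VP [SBAR [S [NP [PP [NP [N = 11.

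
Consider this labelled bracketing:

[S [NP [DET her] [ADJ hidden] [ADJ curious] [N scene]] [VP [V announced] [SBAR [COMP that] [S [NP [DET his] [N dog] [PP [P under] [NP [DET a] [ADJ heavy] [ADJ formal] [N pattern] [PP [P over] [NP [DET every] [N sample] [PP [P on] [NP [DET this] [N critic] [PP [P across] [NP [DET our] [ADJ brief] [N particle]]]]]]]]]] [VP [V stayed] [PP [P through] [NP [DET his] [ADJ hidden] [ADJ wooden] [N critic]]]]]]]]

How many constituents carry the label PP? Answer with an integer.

5

The PP constituents are: [PP under a heavy formal pattern over every sample on this critic across our brief particle]; [PP over every sample on this critic across our brief particle]; [PP on this critic across our brief particle]; [PP across our brief particle]; [PP through his hidden wooden critic]. Total: 5.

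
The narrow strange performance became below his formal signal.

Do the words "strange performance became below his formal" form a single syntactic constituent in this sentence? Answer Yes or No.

The smallest constituent containing the whole sequence is the clause [S the narrow strange performance became below his formal signal], but the sequence is only part of it — it straddles the boundary between noun phrase "the narrow strange performance" and verb phrase "became below his formal signal".

No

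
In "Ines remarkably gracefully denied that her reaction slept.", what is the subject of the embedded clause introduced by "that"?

The subject of the embedded clause introduced by "that" is the NP immediately before the verb "slept": "her reaction".

her reaction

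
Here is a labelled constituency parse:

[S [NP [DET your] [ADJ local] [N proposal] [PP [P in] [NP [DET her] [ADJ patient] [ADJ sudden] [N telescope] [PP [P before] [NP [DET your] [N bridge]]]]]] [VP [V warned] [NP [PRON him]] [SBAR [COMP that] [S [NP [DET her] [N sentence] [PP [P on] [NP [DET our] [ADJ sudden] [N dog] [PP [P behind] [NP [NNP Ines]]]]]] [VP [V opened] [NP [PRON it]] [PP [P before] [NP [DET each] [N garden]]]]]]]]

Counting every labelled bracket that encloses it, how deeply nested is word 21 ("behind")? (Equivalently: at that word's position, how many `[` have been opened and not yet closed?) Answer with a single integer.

9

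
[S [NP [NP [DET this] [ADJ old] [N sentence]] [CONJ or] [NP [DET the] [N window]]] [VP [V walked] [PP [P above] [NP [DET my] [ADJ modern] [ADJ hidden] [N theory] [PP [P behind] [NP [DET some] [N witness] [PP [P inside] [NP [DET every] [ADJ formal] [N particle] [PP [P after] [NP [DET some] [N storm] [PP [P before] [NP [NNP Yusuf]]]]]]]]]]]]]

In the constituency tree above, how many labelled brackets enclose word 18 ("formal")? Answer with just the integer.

9

The word sits inside ADJ, which is inside NP, inside PP, inside NP, inside PP, inside NP, inside PP, inside VP, inside S — 9 brackets in all.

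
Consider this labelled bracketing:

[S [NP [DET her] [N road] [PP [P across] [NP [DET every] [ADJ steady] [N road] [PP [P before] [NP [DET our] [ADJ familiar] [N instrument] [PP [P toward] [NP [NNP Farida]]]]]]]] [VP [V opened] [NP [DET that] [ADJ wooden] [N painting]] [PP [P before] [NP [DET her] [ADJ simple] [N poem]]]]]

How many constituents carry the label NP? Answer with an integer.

The NP constituents are: [NP her road across every steady road before our familiar instrument toward Farida]; [NP every steady road before our familiar instrument toward Farida]; [NP our familiar instrument toward Farida]; [NP Farida]; [NP that wooden painting]; [NP her simple poem]. Total: 6.

6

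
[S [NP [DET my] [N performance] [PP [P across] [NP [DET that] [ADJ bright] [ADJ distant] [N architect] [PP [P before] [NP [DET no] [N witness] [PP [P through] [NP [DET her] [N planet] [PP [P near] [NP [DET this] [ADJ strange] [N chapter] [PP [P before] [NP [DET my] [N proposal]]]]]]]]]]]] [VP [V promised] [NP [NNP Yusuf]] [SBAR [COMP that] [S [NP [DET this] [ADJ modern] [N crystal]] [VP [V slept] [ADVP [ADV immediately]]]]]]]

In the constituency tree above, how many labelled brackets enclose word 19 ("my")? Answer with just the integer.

13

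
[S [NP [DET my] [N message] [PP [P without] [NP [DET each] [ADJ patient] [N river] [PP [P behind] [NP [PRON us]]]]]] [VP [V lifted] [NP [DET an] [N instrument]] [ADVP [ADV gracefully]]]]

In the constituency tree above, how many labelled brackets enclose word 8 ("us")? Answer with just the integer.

7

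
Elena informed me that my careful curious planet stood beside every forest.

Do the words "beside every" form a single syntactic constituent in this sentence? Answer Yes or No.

No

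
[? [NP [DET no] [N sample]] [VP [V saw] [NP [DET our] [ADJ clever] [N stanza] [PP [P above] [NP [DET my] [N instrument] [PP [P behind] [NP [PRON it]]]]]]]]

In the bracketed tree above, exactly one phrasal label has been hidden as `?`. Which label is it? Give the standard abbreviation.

The `?` node immediately contains: NP, VP. That is the internal structure of a clause, so the label is S.

S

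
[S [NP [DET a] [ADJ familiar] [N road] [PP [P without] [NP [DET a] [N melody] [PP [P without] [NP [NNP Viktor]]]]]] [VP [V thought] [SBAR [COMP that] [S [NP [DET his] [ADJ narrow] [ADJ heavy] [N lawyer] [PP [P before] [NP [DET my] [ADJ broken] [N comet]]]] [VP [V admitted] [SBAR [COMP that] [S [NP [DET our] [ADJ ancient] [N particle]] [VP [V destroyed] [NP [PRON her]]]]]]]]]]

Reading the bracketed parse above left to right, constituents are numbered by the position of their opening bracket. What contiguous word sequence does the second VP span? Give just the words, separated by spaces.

admitted that our ancient particle destroyed her

The VP opening brackets appear, in order, over: "thought that his narrow heavy lawyer before my broken comet admitted that our ancient particle destroyed her"; "admitted that our ancient particle destroyed her"; "destroyed her". The second one spans "admitted that our ancient particle destroyed her".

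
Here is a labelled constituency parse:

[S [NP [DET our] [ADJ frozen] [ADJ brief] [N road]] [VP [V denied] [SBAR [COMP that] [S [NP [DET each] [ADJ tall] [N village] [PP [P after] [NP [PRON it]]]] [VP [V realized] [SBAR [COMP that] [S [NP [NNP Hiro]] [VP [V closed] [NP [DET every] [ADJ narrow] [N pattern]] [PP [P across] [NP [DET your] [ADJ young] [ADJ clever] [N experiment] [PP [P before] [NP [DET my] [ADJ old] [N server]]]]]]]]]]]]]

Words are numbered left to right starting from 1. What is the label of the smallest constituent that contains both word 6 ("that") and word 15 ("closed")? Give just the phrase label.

Word 6 lies under S → VP → SBAR → COMP; word 15 lies under S → VP → SBAR → S → VP → SBAR → S → VP → V. The lowest shared node is the SBAR.

SBAR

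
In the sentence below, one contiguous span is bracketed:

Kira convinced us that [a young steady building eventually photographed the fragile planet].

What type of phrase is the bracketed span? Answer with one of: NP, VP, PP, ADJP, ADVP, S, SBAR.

The bracketed span "a young steady building eventually photographed the fragile planet" is headed by "photographed", making it a clause (S).

S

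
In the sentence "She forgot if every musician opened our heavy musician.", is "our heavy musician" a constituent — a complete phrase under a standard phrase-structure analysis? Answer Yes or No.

These words form the whole noun phrase headed by "musician", so yes — one constituent.

Yes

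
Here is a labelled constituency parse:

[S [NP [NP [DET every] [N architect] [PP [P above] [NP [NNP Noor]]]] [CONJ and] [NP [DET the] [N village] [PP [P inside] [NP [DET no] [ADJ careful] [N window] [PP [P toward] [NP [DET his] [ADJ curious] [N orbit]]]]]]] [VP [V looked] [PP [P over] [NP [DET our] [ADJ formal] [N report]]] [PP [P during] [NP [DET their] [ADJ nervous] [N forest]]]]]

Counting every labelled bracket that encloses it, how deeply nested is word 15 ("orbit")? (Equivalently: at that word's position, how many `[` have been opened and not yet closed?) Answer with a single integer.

The word sits inside N, which is inside NP, inside PP, inside NP, inside PP, inside NP, inside NP, inside S — 8 brackets in all.

8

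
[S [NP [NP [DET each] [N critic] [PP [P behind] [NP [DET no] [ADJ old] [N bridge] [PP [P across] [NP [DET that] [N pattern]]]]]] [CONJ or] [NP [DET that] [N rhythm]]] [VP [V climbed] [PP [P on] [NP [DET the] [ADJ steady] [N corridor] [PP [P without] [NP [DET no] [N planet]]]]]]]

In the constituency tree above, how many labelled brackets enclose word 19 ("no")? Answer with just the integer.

Counting open brackets not yet closed at "no": [S [VP [PP [NP [PP [NP [DET = 7.

7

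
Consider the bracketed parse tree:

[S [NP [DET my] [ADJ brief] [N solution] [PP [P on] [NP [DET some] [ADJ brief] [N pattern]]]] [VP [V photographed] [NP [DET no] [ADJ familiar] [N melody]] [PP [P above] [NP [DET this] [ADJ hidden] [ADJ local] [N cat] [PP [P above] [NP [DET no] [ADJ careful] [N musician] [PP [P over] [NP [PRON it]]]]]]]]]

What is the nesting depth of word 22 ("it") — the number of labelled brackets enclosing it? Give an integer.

9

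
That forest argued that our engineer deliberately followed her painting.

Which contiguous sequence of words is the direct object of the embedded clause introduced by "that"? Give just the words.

Within the embedded clause introduced by "that", the direct object of "followed" is "her painting".

her painting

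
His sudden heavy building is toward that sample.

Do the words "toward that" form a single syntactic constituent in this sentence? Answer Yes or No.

No

"toward" belongs to the preposition "toward" while "that" belongs to the noun phrase "that sample"; a span that runs across that boundary is not a single phrase.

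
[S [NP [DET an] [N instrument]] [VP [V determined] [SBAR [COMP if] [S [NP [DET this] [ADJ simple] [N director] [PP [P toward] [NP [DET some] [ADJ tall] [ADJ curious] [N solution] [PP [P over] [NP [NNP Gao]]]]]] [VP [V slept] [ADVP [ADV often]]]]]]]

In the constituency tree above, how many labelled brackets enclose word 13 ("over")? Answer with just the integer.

9

The word sits inside P, which is inside PP, inside NP, inside PP, inside NP, inside S, inside SBAR, inside VP, inside S — 9 brackets in all.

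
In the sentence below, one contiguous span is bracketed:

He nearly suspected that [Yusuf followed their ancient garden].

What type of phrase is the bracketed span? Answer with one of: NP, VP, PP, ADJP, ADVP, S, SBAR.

S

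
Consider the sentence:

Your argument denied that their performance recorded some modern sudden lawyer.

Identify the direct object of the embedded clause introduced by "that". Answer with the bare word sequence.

some modern sudden lawyer

"recorded" heads the VP of the embedded clause introduced by "that", and "some modern sudden lawyer" is its direct object.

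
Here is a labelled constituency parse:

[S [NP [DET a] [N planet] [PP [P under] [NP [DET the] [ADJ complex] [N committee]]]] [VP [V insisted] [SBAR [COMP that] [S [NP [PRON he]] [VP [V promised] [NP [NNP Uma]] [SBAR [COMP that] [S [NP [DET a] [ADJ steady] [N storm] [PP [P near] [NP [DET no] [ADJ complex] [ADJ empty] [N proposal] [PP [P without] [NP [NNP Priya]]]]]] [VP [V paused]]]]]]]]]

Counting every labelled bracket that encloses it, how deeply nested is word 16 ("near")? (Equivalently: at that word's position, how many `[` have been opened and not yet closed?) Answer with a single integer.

10

The word sits inside P, which is inside PP, inside NP, inside S, inside SBAR, inside VP, inside S, inside SBAR, inside VP, inside S — 10 brackets in all.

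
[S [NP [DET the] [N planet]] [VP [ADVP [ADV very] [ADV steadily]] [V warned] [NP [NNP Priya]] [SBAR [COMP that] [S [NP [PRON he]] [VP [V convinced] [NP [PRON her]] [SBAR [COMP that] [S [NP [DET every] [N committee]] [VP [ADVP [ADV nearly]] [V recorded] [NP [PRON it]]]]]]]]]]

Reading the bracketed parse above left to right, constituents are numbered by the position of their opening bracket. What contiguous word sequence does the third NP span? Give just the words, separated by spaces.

The NP opening brackets appear, in order, over: "the planet"; "Priya"; "he"; "her"; "every committee"; "it". The third one spans "he".

he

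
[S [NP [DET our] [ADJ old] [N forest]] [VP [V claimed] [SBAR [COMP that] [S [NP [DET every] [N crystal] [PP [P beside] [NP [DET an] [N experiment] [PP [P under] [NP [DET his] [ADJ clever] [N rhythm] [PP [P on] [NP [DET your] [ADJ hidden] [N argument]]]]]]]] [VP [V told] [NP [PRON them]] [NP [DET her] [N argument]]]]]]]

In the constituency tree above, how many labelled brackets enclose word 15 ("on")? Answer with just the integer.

11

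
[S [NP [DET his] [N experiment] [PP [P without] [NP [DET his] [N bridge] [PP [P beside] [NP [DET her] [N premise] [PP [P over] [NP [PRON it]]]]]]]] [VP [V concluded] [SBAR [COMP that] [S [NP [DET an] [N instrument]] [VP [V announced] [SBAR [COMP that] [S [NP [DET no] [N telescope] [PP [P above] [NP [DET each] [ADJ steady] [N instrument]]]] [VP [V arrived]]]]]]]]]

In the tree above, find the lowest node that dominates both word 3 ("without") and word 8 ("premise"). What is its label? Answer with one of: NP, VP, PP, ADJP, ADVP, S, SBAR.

PP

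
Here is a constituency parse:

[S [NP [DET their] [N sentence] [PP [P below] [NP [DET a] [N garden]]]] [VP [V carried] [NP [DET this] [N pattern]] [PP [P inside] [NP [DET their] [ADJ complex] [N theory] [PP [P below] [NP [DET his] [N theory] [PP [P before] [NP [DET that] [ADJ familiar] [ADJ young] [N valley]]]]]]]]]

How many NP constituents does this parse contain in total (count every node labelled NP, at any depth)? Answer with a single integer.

6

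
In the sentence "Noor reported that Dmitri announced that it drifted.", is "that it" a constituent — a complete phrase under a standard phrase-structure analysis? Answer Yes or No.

"that" belongs to the complementizer "that" while "it" belongs to the clause "it drifted"; a span that runs across that boundary is not a single phrase.

No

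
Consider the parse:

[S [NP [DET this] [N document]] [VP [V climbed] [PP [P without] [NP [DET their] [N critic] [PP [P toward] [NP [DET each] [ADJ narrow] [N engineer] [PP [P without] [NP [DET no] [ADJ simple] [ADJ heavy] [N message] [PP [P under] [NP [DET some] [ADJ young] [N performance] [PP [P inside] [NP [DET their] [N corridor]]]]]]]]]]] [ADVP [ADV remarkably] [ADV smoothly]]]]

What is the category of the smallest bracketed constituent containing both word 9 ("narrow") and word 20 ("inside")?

Both words fall inside [NP each narrow engineer without no simple heavy message under some young performance inside their corridor] (words 8–22), and no smaller constituent contains them both. Label: NP.

NP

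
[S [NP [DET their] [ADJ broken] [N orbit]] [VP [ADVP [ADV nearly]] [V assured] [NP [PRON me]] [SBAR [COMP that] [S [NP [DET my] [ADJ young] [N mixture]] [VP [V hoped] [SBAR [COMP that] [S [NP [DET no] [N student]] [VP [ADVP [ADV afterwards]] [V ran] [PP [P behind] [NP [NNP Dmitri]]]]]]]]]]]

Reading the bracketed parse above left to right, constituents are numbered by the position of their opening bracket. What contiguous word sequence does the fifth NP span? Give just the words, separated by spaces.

Dmitri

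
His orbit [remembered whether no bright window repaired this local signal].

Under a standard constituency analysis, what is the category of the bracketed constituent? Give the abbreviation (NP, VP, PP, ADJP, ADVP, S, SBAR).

"remembered" is the head of the bracketed span, so the span is a verb phrase: VP.

VP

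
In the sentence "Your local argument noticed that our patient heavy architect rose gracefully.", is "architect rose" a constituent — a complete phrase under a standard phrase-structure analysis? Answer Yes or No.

No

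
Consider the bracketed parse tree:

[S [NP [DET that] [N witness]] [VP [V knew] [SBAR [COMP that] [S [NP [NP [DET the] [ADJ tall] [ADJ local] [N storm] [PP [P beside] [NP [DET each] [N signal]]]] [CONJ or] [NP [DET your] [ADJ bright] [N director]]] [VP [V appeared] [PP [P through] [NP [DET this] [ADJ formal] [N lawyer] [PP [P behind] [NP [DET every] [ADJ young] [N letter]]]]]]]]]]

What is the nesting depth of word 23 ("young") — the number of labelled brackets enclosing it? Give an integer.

10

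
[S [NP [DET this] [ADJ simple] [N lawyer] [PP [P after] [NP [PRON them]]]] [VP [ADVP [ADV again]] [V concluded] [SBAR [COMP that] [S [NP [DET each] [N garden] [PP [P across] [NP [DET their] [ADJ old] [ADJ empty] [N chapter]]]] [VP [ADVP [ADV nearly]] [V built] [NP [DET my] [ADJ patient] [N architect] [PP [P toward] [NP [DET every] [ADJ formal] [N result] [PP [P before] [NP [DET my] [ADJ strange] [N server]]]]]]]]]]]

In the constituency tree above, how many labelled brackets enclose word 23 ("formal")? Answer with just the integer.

Counting open brackets not yet closed at "formal": [S [VP [SBAR [S [VP [NP [PP [NP [ADJ = 9.

9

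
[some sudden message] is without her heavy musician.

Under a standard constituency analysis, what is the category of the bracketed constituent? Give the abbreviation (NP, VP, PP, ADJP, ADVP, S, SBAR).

NP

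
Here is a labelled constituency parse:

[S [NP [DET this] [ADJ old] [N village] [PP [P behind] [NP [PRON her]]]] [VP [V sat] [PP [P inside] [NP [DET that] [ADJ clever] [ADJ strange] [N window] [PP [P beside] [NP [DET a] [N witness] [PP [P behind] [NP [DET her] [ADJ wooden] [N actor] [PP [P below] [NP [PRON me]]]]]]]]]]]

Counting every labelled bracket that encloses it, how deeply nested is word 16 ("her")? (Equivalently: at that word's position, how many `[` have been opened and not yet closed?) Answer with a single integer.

The word sits inside DET, which is inside NP, inside PP, inside NP, inside PP, inside NP, inside PP, inside VP, inside S — 9 brackets in all.

9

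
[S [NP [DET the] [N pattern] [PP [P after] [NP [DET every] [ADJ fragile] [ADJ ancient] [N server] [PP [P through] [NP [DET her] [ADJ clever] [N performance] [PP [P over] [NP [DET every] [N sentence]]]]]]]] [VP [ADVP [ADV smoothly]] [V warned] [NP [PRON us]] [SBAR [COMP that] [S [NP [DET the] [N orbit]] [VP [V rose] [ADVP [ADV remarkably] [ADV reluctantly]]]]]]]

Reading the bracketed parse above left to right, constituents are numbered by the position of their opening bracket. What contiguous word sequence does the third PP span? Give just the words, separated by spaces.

The PP opening brackets appear, in order, over: "after every fragile ancient server through her clever performance over every sentence"; "through her clever performance over every sentence"; "over every sentence". The third one spans "over every sentence".

over every sentence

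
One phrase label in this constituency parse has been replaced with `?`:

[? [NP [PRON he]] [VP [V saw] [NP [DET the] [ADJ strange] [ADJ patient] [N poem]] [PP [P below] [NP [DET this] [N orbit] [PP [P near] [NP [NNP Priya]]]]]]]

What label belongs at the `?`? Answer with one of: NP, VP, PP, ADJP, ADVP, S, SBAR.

S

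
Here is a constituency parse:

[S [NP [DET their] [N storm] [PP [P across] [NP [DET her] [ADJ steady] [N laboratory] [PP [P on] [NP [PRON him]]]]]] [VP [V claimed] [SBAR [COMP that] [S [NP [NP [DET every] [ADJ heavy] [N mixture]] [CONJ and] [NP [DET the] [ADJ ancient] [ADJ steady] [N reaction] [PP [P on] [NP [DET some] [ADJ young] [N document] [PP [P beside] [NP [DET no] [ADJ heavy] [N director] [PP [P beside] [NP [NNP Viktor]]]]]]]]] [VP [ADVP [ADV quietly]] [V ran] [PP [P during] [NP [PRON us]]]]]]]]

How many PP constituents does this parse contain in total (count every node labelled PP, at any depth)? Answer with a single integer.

Scanning left to right, an opening `[PP` appears at word positions 3, 7, 19, 23, 27, 31 — 6 in total.

6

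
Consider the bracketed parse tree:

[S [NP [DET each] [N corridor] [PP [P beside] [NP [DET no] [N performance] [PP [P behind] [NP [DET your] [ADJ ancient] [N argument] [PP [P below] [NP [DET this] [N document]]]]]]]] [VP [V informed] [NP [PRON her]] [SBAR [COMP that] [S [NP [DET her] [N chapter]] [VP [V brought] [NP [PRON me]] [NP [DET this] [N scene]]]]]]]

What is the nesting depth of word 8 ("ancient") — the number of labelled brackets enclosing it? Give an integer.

Counting open brackets not yet closed at "ancient": [S [NP [PP [NP [PP [NP [ADJ = 7.

7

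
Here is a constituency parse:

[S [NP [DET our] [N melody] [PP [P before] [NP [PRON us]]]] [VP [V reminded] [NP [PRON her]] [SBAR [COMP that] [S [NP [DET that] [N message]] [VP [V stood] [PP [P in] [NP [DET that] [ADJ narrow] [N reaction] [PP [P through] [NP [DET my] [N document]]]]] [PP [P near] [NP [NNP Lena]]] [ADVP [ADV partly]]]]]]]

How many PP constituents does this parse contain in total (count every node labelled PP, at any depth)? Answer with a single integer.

4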